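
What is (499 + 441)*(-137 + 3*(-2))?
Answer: -134420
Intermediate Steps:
(499 + 441)*(-137 + 3*(-2)) = 940*(-137 - 6) = 940*(-143) = -134420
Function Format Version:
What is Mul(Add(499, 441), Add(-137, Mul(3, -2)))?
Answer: -134420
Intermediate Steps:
Mul(Add(499, 441), Add(-137, Mul(3, -2))) = Mul(940, Add(-137, -6)) = Mul(940, -143) = -134420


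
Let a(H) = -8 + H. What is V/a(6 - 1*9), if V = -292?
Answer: 292/11 ≈ 26.545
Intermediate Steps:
V/a(6 - 1*9) = -292/(-8 + (6 - 1*9)) = -292/(-8 + (6 - 9)) = -292/(-8 - 3) = -292/(-11) = -292*(-1/11) = 292/11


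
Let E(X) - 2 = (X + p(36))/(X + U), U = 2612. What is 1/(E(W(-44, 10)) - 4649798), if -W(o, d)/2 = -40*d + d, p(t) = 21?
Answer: -3392/15772107231 ≈ -2.1506e-7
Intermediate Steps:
W(o, d) = 78*d (W(o, d) = -2*(-40*d + d) = -(-78)*d = 78*d)
E(X) = 2 + (21 + X)/(2612 + X) (E(X) = 2 + (X + 21)/(X + 2612) = 2 + (21 + X)/(2612 + X))
1/(E(W(-44, 10)) - 4649798) = 1/((5245 + 3*(78*10))/(2612 + 78*10) - 4649798) = 1/((5245 + 3*780)/(2612 + 780) - 4649798) = 1/((5245 + 2340)/3392 - 4649798) = 1/((1/3392)*7585 - 4649798) = 1/(7585/3392 - 4649798) = 1/(-15772107231/3392) = -3392/15772107231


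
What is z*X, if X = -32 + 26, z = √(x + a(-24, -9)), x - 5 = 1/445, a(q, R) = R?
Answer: -6*I*√791655/445 ≈ -11.997*I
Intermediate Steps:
x = 2226/445 (x = 5 + 1/445 = 2226/445 ≈ 5.0022)
z = I*√791655/445 (z = √(2226/445 - 9) = √(-1779/445) = I*√791655/445 ≈ 1.9994*I)
X = -6
z*X = (I*√791655/445)*(-6) = -6*I*√791655/445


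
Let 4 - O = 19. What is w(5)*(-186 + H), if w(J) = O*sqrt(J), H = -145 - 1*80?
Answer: 6165*sqrt(5) ≈ 13785.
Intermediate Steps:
O = -15 (O = 4 - 1*19 = 4 - 19 = -15)
H = -225 (H = -145 - 80 = -225)
w(J) = -15*sqrt(J)
w(5)*(-186 + H) = (-15*sqrt(5))*(-186 - 225) = -15*sqrt(5)*(-411) = 6165*sqrt(5)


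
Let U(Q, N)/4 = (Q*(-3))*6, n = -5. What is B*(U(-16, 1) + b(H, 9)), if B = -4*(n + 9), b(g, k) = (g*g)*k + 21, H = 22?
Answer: -88464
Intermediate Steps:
U(Q, N) = -72*Q (U(Q, N) = 4*((Q*(-3))*6) = 4*(-3*Q*6) = 4*(-18*Q) = -72*Q)
b(g, k) = 21 + k*g² (b(g, k) = g²*k + 21 = k*g² + 21 = 21 + k*g²)
B = -16 (B = -4*(-5 + 9) = -4*4 = -16)
B*(U(-16, 1) + b(H, 9)) = -16*(-72*(-16) + (21 + 9*22²)) = -16*(1152 + (21 + 9*484)) = -16*(1152 + (21 + 4356)) = -16*(1152 + 4377) = -16*5529 = -88464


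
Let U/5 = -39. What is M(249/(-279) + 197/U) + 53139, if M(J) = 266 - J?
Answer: 107614909/2015 ≈ 53407.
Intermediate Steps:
U = -195 (U = 5*(-39) = -195)
M(249/(-279) + 197/U) + 53139 = (266 - (249/(-279) + 197/(-195))) + 53139 = (266 - (249*(-1/279) + 197*(-1/195))) + 53139 = (266 - (-83/93 - 197/195)) + 53139 = (266 - 1*(-3834/2015)) + 53139 = (266 + 3834/2015) + 53139 = 539824/2015 + 53139 = 107614909/2015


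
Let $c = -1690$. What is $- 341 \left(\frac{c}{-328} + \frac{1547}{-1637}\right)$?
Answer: $- \frac{385178937}{268468} \approx -1434.7$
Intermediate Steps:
$- 341 \left(\frac{c}{-328} + \frac{1547}{-1637}\right) = - 341 \left(- \frac{1690}{-328} + \frac{1547}{-1637}\right) = - 341 \left(\left(-1690\right) \left(- \frac{1}{328}\right) + 1547 \left(- \frac{1}{1637}\right)\right) = - 341 \left(\frac{845}{164} - \frac{1547}{1637}\right) = \left(-341\right) \frac{1129557}{268468} = - \frac{385178937}{268468}$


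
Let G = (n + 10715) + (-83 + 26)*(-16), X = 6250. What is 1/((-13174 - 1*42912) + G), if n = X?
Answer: -1/38209 ≈ -2.6172e-5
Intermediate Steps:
n = 6250
G = 17877 (G = (6250 + 10715) + (-83 + 26)*(-16) = 16965 - 57*(-16) = 16965 + 912 = 17877)
1/((-13174 - 1*42912) + G) = 1/((-13174 - 1*42912) + 17877) = 1/((-13174 - 42912) + 17877) = 1/(-56086 + 17877) = 1/(-38209) = -1/38209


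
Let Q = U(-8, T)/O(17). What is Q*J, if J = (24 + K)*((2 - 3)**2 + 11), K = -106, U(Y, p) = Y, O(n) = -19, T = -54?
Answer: -7872/19 ≈ -414.32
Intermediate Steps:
Q = 8/19 (Q = -8/(-19) = -8*(-1/19) = 8/19 ≈ 0.42105)
J = -984 (J = (24 - 106)*((2 - 3)**2 + 11) = -82*((-1)**2 + 11) = -82*(1 + 11) = -82*12 = -984)
Q*J = (8/19)*(-984) = -7872/19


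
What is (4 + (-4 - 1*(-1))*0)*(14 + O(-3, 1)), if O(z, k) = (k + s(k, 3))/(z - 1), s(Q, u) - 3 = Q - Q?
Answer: 52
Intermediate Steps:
s(Q, u) = 3 (s(Q, u) = 3 + (Q - Q) = 3 + 0 = 3)
O(z, k) = (3 + k)/(-1 + z) (O(z, k) = (k + 3)/(z - 1) = (3 + k)/(-1 + z))
(4 + (-4 - 1*(-1))*0)*(14 + O(-3, 1)) = (4 + (-4 - 1*(-1))*0)*(14 + (3 + 1)/(-1 - 3)) = (4 + (-4 + 1)*0)*(14 + 4/(-4)) = (4 - 3*0)*(14 - 1/4*4) = (4 + 0)*(14 - 1) = 4*13 = 52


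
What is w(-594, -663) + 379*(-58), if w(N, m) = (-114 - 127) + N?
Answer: -22817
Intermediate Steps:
w(N, m) = -241 + N
w(-594, -663) + 379*(-58) = (-241 - 594) + 379*(-58) = -835 - 21982 = -22817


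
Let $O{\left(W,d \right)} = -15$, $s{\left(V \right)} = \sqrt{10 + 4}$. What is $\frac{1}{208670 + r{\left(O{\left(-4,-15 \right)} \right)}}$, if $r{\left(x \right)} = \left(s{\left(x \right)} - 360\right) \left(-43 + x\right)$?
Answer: $\frac{114775}{26346577702} + \frac{29 \sqrt{14}}{26346577702} \approx 4.3605 \cdot 10^{-6}$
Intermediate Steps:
$s{\left(V \right)} = \sqrt{14}$
$r{\left(x \right)} = \left(-360 + \sqrt{14}\right) \left(-43 + x\right)$ ($r{\left(x \right)} = \left(\sqrt{14} - 360\right) \left(-43 + x\right) = \left(-360 + \sqrt{14}\right) \left(-43 + x\right)$)
$\frac{1}{208670 + r{\left(O{\left(-4,-15 \right)} \right)}} = \frac{1}{208670 - \left(-20880 + 58 \sqrt{14}\right)} = \frac{1}{208670 + \left(15480 + 5400 - 43 \sqrt{14} - 15 \sqrt{14}\right)} = \frac{1}{208670 + \left(20880 - 58 \sqrt{14}\right)} = \frac{1}{229550 - 58 \sqrt{14}}$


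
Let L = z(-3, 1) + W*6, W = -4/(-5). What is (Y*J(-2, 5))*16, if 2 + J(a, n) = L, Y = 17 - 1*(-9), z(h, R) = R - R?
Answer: 5824/5 ≈ 1164.8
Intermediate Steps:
z(h, R) = 0
Y = 26 (Y = 17 + 9 = 26)
W = ⅘ (W = -4*(-⅕) = ⅘ ≈ 0.80000)
L = 24/5 (L = 0 + (⅘)*6 = 0 + 24/5 = 24/5 ≈ 4.8000)
J(a, n) = 14/5 (J(a, n) = -2 + 24/5 = 14/5)
(Y*J(-2, 5))*16 = (26*(14/5))*16 = (364/5)*16 = 5824/5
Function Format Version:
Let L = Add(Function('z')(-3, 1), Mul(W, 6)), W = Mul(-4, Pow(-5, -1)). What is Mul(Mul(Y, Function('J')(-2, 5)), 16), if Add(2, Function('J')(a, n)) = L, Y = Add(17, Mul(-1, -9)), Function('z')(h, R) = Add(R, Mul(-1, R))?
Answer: Rational(5824, 5) ≈ 1164.8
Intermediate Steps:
Function('z')(h, R) = 0
Y = 26 (Y = Add(17, 9) = 26)
W = Rational(4, 5) (W = Mul(-4, Rational(-1, 5)) = Rational(4, 5) ≈ 0.80000)
L = Rational(24, 5) (L = Add(0, Mul(Rational(4, 5), 6)) = Add(0, Rational(24, 5)) = Rational(24, 5) ≈ 4.8000)
Function('J')(a, n) = Rational(14, 5) (Function('J')(a, n) = Add(-2, Rational(24, 5)) = Rational(14, 5))
Mul(Mul(Y, Function('J')(-2, 5)), 16) = Mul(Mul(26, Rational(14, 5)), 16) = Mul(Rational(364, 5), 16) = Rational(5824, 5)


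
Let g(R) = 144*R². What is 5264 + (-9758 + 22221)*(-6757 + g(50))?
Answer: 4402472773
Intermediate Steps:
5264 + (-9758 + 22221)*(-6757 + g(50)) = 5264 + (-9758 + 22221)*(-6757 + 144*50²) = 5264 + 12463*(-6757 + 144*2500) = 5264 + 12463*(-6757 + 360000) = 5264 + 12463*353243 = 5264 + 4402467509 = 4402472773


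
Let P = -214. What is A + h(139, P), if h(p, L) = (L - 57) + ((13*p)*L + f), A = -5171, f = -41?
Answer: -392181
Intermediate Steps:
h(p, L) = -98 + L + 13*L*p (h(p, L) = (L - 57) + ((13*p)*L - 41) = (-57 + L) + (13*L*p - 41) = (-57 + L) + (-41 + 13*L*p) = -98 + L + 13*L*p)
A + h(139, P) = -5171 + (-98 - 214 + 13*(-214)*139) = -5171 + (-98 - 214 - 386698) = -5171 - 387010 = -392181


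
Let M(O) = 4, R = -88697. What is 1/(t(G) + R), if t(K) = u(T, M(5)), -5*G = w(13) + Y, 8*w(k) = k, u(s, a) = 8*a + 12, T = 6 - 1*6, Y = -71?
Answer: -1/88653 ≈ -1.1280e-5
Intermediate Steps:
T = 0 (T = 6 - 6 = 0)
u(s, a) = 12 + 8*a
w(k) = k/8
G = 111/8 (G = -((⅛)*13 - 71)/5 = -(13/8 - 71)/5 = -⅕*(-555/8) = 111/8 ≈ 13.875)
t(K) = 44 (t(K) = 12 + 8*4 = 12 + 32 = 44)
1/(t(G) + R) = 1/(44 - 88697) = 1/(-88653) = -1/88653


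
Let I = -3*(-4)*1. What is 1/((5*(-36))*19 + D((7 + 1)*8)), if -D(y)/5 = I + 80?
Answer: -1/3880 ≈ -0.00025773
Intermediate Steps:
I = 12 (I = 12*1 = 12)
D(y) = -460 (D(y) = -5*(12 + 80) = -5*92 = -460)
1/((5*(-36))*19 + D((7 + 1)*8)) = 1/((5*(-36))*19 - 460) = 1/(-180*19 - 460) = 1/(-3420 - 460) = 1/(-3880) = -1/3880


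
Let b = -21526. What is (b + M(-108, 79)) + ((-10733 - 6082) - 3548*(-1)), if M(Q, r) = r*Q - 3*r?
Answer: -43562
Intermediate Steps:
M(Q, r) = -3*r + Q*r (M(Q, r) = Q*r - 3*r = -3*r + Q*r)
(b + M(-108, 79)) + ((-10733 - 6082) - 3548*(-1)) = (-21526 + 79*(-3 - 108)) + ((-10733 - 6082) - 3548*(-1)) = (-21526 + 79*(-111)) + (-16815 + 3548) = (-21526 - 8769) - 13267 = -30295 - 13267 = -43562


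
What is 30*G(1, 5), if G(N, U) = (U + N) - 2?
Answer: 120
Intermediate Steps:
G(N, U) = -2 + N + U (G(N, U) = (N + U) - 2 = -2 + N + U)
30*G(1, 5) = 30*(-2 + 1 + 5) = 30*4 = 120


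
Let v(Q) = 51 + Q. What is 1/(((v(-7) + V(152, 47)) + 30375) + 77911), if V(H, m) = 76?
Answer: 1/108406 ≈ 9.2246e-6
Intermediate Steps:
1/(((v(-7) + V(152, 47)) + 30375) + 77911) = 1/((((51 - 7) + 76) + 30375) + 77911) = 1/(((44 + 76) + 30375) + 77911) = 1/((120 + 30375) + 77911) = 1/(30495 + 77911) = 1/108406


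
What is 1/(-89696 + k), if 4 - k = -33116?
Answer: -1/56576 ≈ -1.7675e-5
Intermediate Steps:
k = 33120 (k = 4 - 1*(-33116) = 4 + 33116 = 33120)
1/(-89696 + k) = 1/(-89696 + 33120) = 1/(-56576) = -1/56576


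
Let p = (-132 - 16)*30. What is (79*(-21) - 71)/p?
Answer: 173/444 ≈ 0.38964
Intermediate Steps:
p = -4440 (p = -148*30 = -4440)
(79*(-21) - 71)/p = (79*(-21) - 71)/(-4440) = (-1659 - 71)*(-1/4440) = -1730*(-1/4440) = 173/444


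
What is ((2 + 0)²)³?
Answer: 64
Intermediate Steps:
((2 + 0)²)³ = (2²)³ = 4³ = 64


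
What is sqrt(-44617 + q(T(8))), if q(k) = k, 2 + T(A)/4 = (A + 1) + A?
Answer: I*sqrt(44557) ≈ 211.09*I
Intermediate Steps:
T(A) = -4 + 8*A (T(A) = -8 + 4*((A + 1) + A) = -8 + 4*((1 + A) + A) = -8 + 4*(1 + 2*A) = -8 + (4 + 8*A) = -4 + 8*A)
sqrt(-44617 + q(T(8))) = sqrt(-44617 + (-4 + 8*8)) = sqrt(-44617 + (-4 + 64)) = sqrt(-44617 + 60) = sqrt(-44557) = I*sqrt(44557)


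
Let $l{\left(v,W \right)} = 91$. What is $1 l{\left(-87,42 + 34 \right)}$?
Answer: $91$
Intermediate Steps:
$1 l{\left(-87,42 + 34 \right)} = 1 \cdot 91 = 91$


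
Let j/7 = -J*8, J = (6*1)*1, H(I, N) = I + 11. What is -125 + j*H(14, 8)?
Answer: -8525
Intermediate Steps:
H(I, N) = 11 + I
J = 6 (J = 6*1 = 6)
j = -336 (j = 7*(-1*6*8) = 7*(-6*8) = 7*(-48) = -336)
-125 + j*H(14, 8) = -125 - 336*(11 + 14) = -125 - 336*25 = -125 - 8400 = -8525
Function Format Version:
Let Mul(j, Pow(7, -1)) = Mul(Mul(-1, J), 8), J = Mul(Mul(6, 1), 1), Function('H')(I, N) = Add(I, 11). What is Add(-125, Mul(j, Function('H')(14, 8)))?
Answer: -8525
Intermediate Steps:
Function('H')(I, N) = Add(11, I)
J = 6 (J = Mul(6, 1) = 6)
j = -336 (j = Mul(7, Mul(Mul(-1, 6), 8)) = Mul(7, Mul(-6, 8)) = Mul(7, -48) = -336)
Add(-125, Mul(j, Function('H')(14, 8))) = Add(-125, Mul(-336, Add(11, 14))) = Add(-125, Mul(-336, 25)) = Add(-125, -8400) = -8525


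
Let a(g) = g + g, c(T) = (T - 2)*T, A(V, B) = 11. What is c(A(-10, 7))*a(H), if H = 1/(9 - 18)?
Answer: -22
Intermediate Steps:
H = -⅑ (H = 1/(-9) = -⅑ ≈ -0.11111)
c(T) = T*(-2 + T) (c(T) = (-2 + T)*T = T*(-2 + T))
a(g) = 2*g
c(A(-10, 7))*a(H) = (11*(-2 + 11))*(2*(-⅑)) = (11*9)*(-2/9) = 99*(-2/9) = -22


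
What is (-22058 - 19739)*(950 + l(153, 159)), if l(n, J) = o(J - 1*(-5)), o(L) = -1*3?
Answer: -39581759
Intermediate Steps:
o(L) = -3
l(n, J) = -3
(-22058 - 19739)*(950 + l(153, 159)) = (-22058 - 19739)*(950 - 3) = -41797*947 = -39581759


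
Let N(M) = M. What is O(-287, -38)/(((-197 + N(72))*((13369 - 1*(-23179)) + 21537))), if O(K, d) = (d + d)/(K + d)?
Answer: -76/2359703125 ≈ -3.2207e-8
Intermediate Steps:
O(K, d) = 2*d/(K + d) (O(K, d) = (2*d)/(K + d) = 2*d/(K + d))
O(-287, -38)/(((-197 + N(72))*((13369 - 1*(-23179)) + 21537))) = (2*(-38)/(-287 - 38))/(((-197 + 72)*((13369 - 1*(-23179)) + 21537))) = (2*(-38)/(-325))/((-125*((13369 + 23179) + 21537))) = (2*(-38)*(-1/325))/((-125*(36548 + 21537))) = 76/(325*((-125*58085))) = (76/325)/(-7260625) = (76/325)*(-1/7260625) = -76/2359703125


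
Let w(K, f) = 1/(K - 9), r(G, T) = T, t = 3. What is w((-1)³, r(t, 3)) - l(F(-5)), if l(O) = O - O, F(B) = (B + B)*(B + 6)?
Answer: -⅒ ≈ -0.10000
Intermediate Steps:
F(B) = 2*B*(6 + B) (F(B) = (2*B)*(6 + B) = 2*B*(6 + B))
w(K, f) = 1/(-9 + K)
l(O) = 0
w((-1)³, r(t, 3)) - l(F(-5)) = 1/(-9 + (-1)³) - 1*0 = 1/(-9 - 1) + 0 = 1/(-10) + 0 = -⅒ + 0 = -⅒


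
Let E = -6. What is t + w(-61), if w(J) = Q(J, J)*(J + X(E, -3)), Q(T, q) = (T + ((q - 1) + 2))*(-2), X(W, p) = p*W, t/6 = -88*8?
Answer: -14630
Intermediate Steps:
t = -4224 (t = 6*(-88*8) = 6*(-704) = -4224)
X(W, p) = W*p
Q(T, q) = -2 - 2*T - 2*q (Q(T, q) = (T + ((-1 + q) + 2))*(-2) = (T + (1 + q))*(-2) = (1 + T + q)*(-2) = -2 - 2*T - 2*q)
w(J) = (-2 - 4*J)*(18 + J) (w(J) = (-2 - 2*J - 2*J)*(J - 6*(-3)) = (-2 - 4*J)*(J + 18) = (-2 - 4*J)*(18 + J))
t + w(-61) = -4224 - 2*(1 + 2*(-61))*(18 - 61) = -4224 - 2*(1 - 122)*(-43) = -4224 - 2*(-121)*(-43) = -4224 - 10406 = -14630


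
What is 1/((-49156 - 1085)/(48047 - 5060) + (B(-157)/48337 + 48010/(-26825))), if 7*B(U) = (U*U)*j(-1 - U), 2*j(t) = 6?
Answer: -3715910983645/10181414306496 ≈ -0.36497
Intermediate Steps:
j(t) = 3 (j(t) = (½)*6 = 3)
B(U) = 3*U²/7 (B(U) = ((U*U)*3)/7 = (U²*3)/7 = (3*U²)/7 = 3*U²/7)
1/((-49156 - 1085)/(48047 - 5060) + (B(-157)/48337 + 48010/(-26825))) = 1/((-49156 - 1085)/(48047 - 5060) + (((3/7)*(-157)²)/48337 + 48010/(-26825))) = 1/(-50241/42987 + (((3/7)*24649)*(1/48337) + 48010*(-1/26825))) = 1/(-50241*1/42987 + ((73947/7)*(1/48337) - 9602/5365)) = 1/(-16747/14329 + (73947/338359 - 9602/5365)) = 1/(-16747/14329 - 2852197463/1815296035) = 1/(-10181414306496/3715910983645) = -3715910983645/10181414306496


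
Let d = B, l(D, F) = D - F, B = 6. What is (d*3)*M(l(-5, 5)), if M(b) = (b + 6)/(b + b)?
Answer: 18/5 ≈ 3.6000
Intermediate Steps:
d = 6
M(b) = (6 + b)/(2*b) (M(b) = (6 + b)/((2*b)) = (6 + b)*(1/(2*b)) = (6 + b)/(2*b))
(d*3)*M(l(-5, 5)) = (6*3)*((6 + (-5 - 1*5))/(2*(-5 - 1*5))) = 18*((6 + (-5 - 5))/(2*(-5 - 5))) = 18*((1/2)*(6 - 10)/(-10)) = 18*((1/2)*(-1/10)*(-4)) = 18*(1/5) = 18/5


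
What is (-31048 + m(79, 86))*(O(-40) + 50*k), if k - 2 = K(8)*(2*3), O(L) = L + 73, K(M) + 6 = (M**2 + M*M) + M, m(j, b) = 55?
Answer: -1212849069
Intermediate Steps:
K(M) = -6 + M + 2*M**2 (K(M) = -6 + ((M**2 + M*M) + M) = -6 + ((M**2 + M**2) + M) = -6 + (2*M**2 + M) = -6 + (M + 2*M**2) = -6 + M + 2*M**2)
O(L) = 73 + L
k = 782 (k = 2 + (-6 + 8 + 2*8**2)*(2*3) = 2 + (-6 + 8 + 2*64)*6 = 2 + (-6 + 8 + 128)*6 = 2 + 130*6 = 2 + 780 = 782)
(-31048 + m(79, 86))*(O(-40) + 50*k) = (-31048 + 55)*((73 - 40) + 50*782) = -30993*(33 + 39100) = -30993*39133 = -1212849069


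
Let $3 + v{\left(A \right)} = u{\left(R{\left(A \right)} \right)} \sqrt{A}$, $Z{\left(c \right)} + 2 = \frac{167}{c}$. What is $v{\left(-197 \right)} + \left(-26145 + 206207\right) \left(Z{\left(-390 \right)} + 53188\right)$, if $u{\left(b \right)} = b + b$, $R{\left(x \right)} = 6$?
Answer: $\frac{1867456582978}{195} + 12 i \sqrt{197} \approx 9.5767 \cdot 10^{9} + 168.43 i$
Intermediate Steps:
$Z{\left(c \right)} = -2 + \frac{167}{c}$
$u{\left(b \right)} = 2 b$
$v{\left(A \right)} = -3 + 12 \sqrt{A}$ ($v{\left(A \right)} = -3 + 2 \cdot 6 \sqrt{A} = -3 + 12 \sqrt{A}$)
$v{\left(-197 \right)} + \left(-26145 + 206207\right) \left(Z{\left(-390 \right)} + 53188\right) = \left(-3 + 12 \sqrt{-197}\right) + \left(-26145 + 206207\right) \left(\left(-2 + \frac{167}{-390}\right) + 53188\right) = \left(-3 + 12 i \sqrt{197}\right) + 180062 \left(\left(-2 + 167 \left(- \frac{1}{390}\right)\right) + 53188\right) = \left(-3 + 12 i \sqrt{197}\right) + 180062 \left(\left(-2 - \frac{167}{390}\right) + 53188\right) = \left(-3 + 12 i \sqrt{197}\right) + 180062 \left(- \frac{947}{390} + 53188\right) = \left(-3 + 12 i \sqrt{197}\right) + 180062 \cdot \frac{20742373}{390} = \left(-3 + 12 i \sqrt{197}\right) + \frac{1867456583563}{195} = \frac{1867456582978}{195} + 12 i \sqrt{197}$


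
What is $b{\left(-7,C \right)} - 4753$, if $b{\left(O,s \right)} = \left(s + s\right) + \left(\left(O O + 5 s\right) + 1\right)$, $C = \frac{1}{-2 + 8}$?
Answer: $- \frac{28211}{6} \approx -4701.8$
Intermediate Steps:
$C = \frac{1}{6} \approx 0.16667$
$b{\left(O,s \right)} = 1 + O^{2} + 7 s$ ($b{\left(O,s \right)} = 2 s + \left(\left(O^{2} + 5 s\right) + 1\right) = 2 s + \left(1 + O^{2} + 5 s\right) = 1 + O^{2} + 7 s$)
$b{\left(-7,C \right)} - 4753 = \left(1 + \left(-7\right)^{2} + 7 \cdot \frac{1}{6}\right) - 4753 = \left(1 + 49 + \frac{7}{6}\right) - 4753 = \frac{307}{6} - 4753 = - \frac{28211}{6}$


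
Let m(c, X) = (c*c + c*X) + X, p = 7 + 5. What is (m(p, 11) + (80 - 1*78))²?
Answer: 83521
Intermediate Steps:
p = 12
m(c, X) = X + c² + X*c (m(c, X) = (c² + X*c) + X = X + c² + X*c)
(m(p, 11) + (80 - 1*78))² = ((11 + 12² + 11*12) + (80 - 1*78))² = ((11 + 144 + 132) + (80 - 78))² = (287 + 2)² = 289² = 83521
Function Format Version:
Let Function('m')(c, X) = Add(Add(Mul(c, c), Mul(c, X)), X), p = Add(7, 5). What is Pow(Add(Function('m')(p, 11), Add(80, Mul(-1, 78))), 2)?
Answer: 83521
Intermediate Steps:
p = 12
Function('m')(c, X) = Add(X, Pow(c, 2), Mul(X, c)) (Function('m')(c, X) = Add(Add(Pow(c, 2), Mul(X, c)), X) = Add(X, Pow(c, 2), Mul(X, c)))
Pow(Add(Function('m')(p, 11), Add(80, Mul(-1, 78))), 2) = Pow(Add(Add(11, Pow(12, 2), Mul(11, 12)), Add(80, Mul(-1, 78))), 2) = Pow(Add(Add(11, 144, 132), Add(80, -78)), 2) = Pow(Add(287, 2), 2) = Pow(289, 2) = 83521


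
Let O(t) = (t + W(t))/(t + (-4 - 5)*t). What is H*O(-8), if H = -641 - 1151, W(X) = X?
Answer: 448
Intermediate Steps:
O(t) = -¼ (O(t) = (t + t)/(t + (-4 - 5)*t) = (2*t)/(t - 9*t) = (2*t)/((-8*t)) = (2*t)*(-1/(8*t)) = -¼)
H = -1792
H*O(-8) = -1792*(-¼) = 448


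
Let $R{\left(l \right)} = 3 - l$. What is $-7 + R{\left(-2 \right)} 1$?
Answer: $-2$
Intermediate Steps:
$-7 + R{\left(-2 \right)} 1 = -7 + \left(3 - -2\right) 1 = -7 + \left(3 + 2\right) 1 = -7 + 5 \cdot 1 = -7 + 5 = -2$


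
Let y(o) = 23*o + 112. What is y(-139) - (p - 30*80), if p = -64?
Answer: -621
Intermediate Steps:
y(o) = 112 + 23*o
y(-139) - (p - 30*80) = (112 + 23*(-139)) - (-64 - 30*80) = (112 - 3197) - (-64 - 2400) = -3085 - 1*(-2464) = -3085 + 2464 = -621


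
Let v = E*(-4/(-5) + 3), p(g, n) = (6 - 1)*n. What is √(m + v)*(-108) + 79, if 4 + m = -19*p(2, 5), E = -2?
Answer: 79 - 108*I*√12165/5 ≈ 79.0 - 2382.4*I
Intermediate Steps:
p(g, n) = 5*n
v = -38/5 (v = -2*(-4/(-5) + 3) = -2*(-4*(-⅕) + 3) = -2*(⅘ + 3) = -2*19/5 = -38/5 ≈ -7.6000)
m = -479 (m = -4 - 95*5 = -4 - 19*25 = -4 - 475 = -479)
√(m + v)*(-108) + 79 = √(-479 - 38/5)*(-108) + 79 = √(-2433/5)*(-108) + 79 = (I*√12165/5)*(-108) + 79 = -108*I*√12165/5 + 79 = 79 - 108*I*√12165/5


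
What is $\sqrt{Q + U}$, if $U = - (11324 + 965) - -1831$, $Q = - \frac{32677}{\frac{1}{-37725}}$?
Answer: $\sqrt{1232729367} \approx 35110.0$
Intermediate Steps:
$Q = 1232739825$ ($Q = - \frac{32677}{- \frac{1}{37725}} = \left(-32677\right) \left(-37725\right) = 1232739825$)
$U = -10458$ ($U = \left(-1\right) 12289 + 1831 = -12289 + 1831 = -10458$)
$\sqrt{Q + U} = \sqrt{1232739825 - 10458} = \sqrt{1232729367}$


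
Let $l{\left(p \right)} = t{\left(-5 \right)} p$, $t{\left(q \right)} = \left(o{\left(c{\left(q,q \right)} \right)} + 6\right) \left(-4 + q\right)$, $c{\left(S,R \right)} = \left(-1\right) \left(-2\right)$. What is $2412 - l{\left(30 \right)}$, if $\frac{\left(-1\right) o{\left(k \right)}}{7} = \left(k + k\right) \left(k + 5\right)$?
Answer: $-48888$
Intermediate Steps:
$c{\left(S,R \right)} = 2$
$o{\left(k \right)} = - 14 k \left(5 + k\right)$ ($o{\left(k \right)} = - 7 \left(k + k\right) \left(k + 5\right) = - 7 \cdot 2 k \left(5 + k\right) = - 14 k \left(5 + k\right)$)
$t{\left(q \right)} = 760 - 190 q$ ($t{\left(q \right)} = \left(\left(-14\right) 2 \left(5 + 2\right) + 6\right) \left(-4 + q\right) = \left(\left(-14\right) 2 \cdot 7 + 6\right) \left(-4 + q\right) = \left(-196 + 6\right) \left(-4 + q\right) = - 190 \left(-4 + q\right) = 760 - 190 q$)
$l{\left(p \right)} = 1710 p$ ($l{\left(p \right)} = \left(760 - -950\right) p = \left(760 + 950\right) p = 1710 p$)
$2412 - l{\left(30 \right)} = 2412 - 1710 \cdot 30 = 2412 - 51300 = -48888$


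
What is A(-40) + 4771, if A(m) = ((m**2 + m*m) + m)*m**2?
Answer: 5060771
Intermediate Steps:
A(m) = m**2*(m + 2*m**2) (A(m) = ((m**2 + m**2) + m)*m**2 = (2*m**2 + m)*m**2 = (m + 2*m**2)*m**2 = m**2*(m + 2*m**2))
A(-40) + 4771 = (-40)**3*(1 + 2*(-40)) + 4771 = -64000*(1 - 80) + 4771 = -64000*(-79) + 4771 = 5056000 + 4771 = 5060771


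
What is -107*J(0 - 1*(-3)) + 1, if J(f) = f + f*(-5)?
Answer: 1285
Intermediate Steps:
J(f) = -4*f (J(f) = f - 5*f = -4*f)
-107*J(0 - 1*(-3)) + 1 = -(-428)*(0 - 1*(-3)) + 1 = -(-428)*(0 + 3) + 1 = -(-428)*3 + 1 = -107*(-12) + 1 = 1284 + 1 = 1285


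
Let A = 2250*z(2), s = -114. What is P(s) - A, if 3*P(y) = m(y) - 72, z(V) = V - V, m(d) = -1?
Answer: -73/3 ≈ -24.333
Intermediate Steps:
z(V) = 0
P(y) = -73/3 (P(y) = (-1 - 72)/3 = (1/3)*(-73) = -73/3)
A = 0 (A = 2250*0 = 0)
P(s) - A = -73/3 - 1*0 = -73/3 + 0 = -73/3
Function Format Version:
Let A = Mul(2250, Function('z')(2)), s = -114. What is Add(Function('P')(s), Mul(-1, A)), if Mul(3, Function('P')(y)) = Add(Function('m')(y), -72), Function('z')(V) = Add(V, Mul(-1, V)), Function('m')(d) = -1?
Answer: Rational(-73, 3) ≈ -24.333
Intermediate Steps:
Function('z')(V) = 0
Function('P')(y) = Rational(-73, 3) (Function('P')(y) = Mul(Rational(1, 3), Add(-1, -72)) = Mul(Rational(1, 3), -73) = Rational(-73, 3))
A = 0 (A = Mul(2250, 0) = 0)
Add(Function('P')(s), Mul(-1, A)) = Add(Rational(-73, 3), Mul(-1, 0)) = Add(Rational(-73, 3), 0) = Rational(-73, 3)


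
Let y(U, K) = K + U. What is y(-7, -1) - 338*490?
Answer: -165628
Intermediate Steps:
y(-7, -1) - 338*490 = (-1 - 7) - 338*490 = -8 - 165620 = -165628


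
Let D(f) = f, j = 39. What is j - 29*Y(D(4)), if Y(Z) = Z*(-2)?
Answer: 271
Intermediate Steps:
Y(Z) = -2*Z
j - 29*Y(D(4)) = 39 - (-58)*4 = 39 - 29*(-8) = 39 + 232 = 271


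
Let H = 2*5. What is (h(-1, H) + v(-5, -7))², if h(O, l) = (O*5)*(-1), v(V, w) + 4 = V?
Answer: 16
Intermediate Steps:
v(V, w) = -4 + V
H = 10
h(O, l) = -5*O (h(O, l) = (5*O)*(-1) = -5*O)
(h(-1, H) + v(-5, -7))² = (-5*(-1) + (-4 - 5))² = (5 - 9)² = (-4)² = 16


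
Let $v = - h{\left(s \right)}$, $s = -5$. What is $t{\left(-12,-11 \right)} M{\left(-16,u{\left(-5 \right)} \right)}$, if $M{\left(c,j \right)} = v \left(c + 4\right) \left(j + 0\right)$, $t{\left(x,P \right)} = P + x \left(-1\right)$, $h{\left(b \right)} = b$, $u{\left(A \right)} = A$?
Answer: $300$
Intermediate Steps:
$v = 5$ ($v = \left(-1\right) \left(-5\right) = 5$)
$t{\left(x,P \right)} = P - x$
$M{\left(c,j \right)} = 5 j \left(4 + c\right)$ ($M{\left(c,j \right)} = 5 \left(c + 4\right) \left(j + 0\right) = 5 \left(4 + c\right) j = 5 j \left(4 + c\right)$)
$t{\left(-12,-11 \right)} M{\left(-16,u{\left(-5 \right)} \right)} = \left(-11 - -12\right) 5 \left(-5\right) \left(4 - 16\right) = \left(-11 + 12\right) 5 \left(-5\right) \left(-12\right) = 1 \cdot 300 = 300$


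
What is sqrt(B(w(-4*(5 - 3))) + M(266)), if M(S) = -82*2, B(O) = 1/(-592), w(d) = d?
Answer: I*sqrt(3592293)/148 ≈ 12.806*I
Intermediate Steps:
B(O) = -1/592
M(S) = -164
sqrt(B(w(-4*(5 - 3))) + M(266)) = sqrt(-1/592 - 164) = sqrt(-97089/592) = I*sqrt(3592293)/148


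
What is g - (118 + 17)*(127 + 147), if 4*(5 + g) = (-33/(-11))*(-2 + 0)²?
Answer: -36992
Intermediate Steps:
g = -2 (g = -5 + ((-33/(-11))*(-2 + 0)²)/4 = -5 + (-33*(-1/11)*(-2)²)/4 = -5 + (3*4)/4 = -5 + (¼)*12 = -5 + 3 = -2)
g - (118 + 17)*(127 + 147) = -2 - (118 + 17)*(127 + 147) = -2 - 135*274 = -2 - 1*36990 = -2 - 36990 = -36992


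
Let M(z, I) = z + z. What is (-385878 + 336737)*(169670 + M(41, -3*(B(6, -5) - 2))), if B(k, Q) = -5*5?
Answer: -8341783032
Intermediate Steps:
B(k, Q) = -25
M(z, I) = 2*z
(-385878 + 336737)*(169670 + M(41, -3*(B(6, -5) - 2))) = (-385878 + 336737)*(169670 + 2*41) = -49141*(169670 + 82) = -49141*169752 = -8341783032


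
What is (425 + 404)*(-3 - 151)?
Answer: -127666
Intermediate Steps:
(425 + 404)*(-3 - 151) = 829*(-154) = -127666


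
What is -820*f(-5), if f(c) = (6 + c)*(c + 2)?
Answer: 2460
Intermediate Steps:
f(c) = (2 + c)*(6 + c) (f(c) = (6 + c)*(2 + c) = (2 + c)*(6 + c))
-820*f(-5) = -820*(12 + (-5)**2 + 8*(-5)) = -820*(12 + 25 - 40) = -820*(-3) = 2460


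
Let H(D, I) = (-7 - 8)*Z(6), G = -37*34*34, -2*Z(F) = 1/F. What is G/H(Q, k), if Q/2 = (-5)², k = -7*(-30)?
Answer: -171088/5 ≈ -34218.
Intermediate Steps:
Z(F) = -1/(2*F)
k = 210
Q = 50 (Q = 2*(-5)² = 2*25 = 50)
G = -42772 (G = -1258*34 = -42772)
H(D, I) = 5/4 (H(D, I) = (-7 - 8)*(-½/6) = -(-15)/(2*6) = -15*(-1/12) = 5/4)
G/H(Q, k) = -42772/5/4 = -42772*⅘ = -171088/5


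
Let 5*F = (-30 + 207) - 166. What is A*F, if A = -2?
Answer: -22/5 ≈ -4.4000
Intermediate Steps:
F = 11/5 (F = ((-30 + 207) - 166)/5 = (177 - 166)/5 = (1/5)*11 = 11/5 ≈ 2.2000)
A*F = -2*11/5 = -22/5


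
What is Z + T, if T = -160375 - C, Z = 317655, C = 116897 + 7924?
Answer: 32459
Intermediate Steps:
C = 124821
T = -285196 (T = -160375 - 1*124821 = -160375 - 124821 = -285196)
Z + T = 317655 - 285196 = 32459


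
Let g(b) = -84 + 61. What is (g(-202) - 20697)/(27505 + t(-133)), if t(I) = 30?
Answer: -4144/5507 ≈ -0.75250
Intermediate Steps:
g(b) = -23
(g(-202) - 20697)/(27505 + t(-133)) = (-23 - 20697)/(27505 + 30) = -20720/27535 = -20720*1/27535 = -4144/5507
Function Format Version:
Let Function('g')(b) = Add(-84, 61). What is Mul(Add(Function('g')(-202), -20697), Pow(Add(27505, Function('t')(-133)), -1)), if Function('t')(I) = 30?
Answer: Rational(-4144, 5507) ≈ -0.75250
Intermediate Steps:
Function('g')(b) = -23
Mul(Add(Function('g')(-202), -20697), Pow(Add(27505, Function('t')(-133)), -1)) = Mul(Add(-23, -20697), Pow(Add(27505, 30), -1)) = Mul(-20720, Pow(27535, -1)) = Mul(-20720, Rational(1, 27535)) = Rational(-4144, 5507)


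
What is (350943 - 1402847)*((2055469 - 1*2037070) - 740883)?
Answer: 759983809536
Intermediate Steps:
(350943 - 1402847)*((2055469 - 1*2037070) - 740883) = -1051904*((2055469 - 2037070) - 740883) = -1051904*(18399 - 740883) = -1051904*(-722484) = 759983809536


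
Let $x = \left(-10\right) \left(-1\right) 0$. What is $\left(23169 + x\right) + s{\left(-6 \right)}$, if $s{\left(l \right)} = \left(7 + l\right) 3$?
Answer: $23172$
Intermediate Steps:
$x = 0$ ($x = 10 \cdot 0 = 0$)
$s{\left(l \right)} = 21 + 3 l$
$\left(23169 + x\right) + s{\left(-6 \right)} = \left(23169 + 0\right) + \left(21 + 3 \left(-6\right)\right) = 23169 + \left(21 - 18\right) = 23169 + 3 = 23172$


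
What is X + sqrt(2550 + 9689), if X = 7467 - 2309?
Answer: 5158 + sqrt(12239) ≈ 5268.6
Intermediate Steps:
X = 5158
X + sqrt(2550 + 9689) = 5158 + sqrt(2550 + 9689) = 5158 + sqrt(12239)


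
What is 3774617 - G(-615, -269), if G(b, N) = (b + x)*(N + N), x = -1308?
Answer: 2740043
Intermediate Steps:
G(b, N) = 2*N*(-1308 + b) (G(b, N) = (b - 1308)*(N + N) = (-1308 + b)*(2*N) = 2*N*(-1308 + b))
3774617 - G(-615, -269) = 3774617 - 2*(-269)*(-1308 - 615) = 3774617 - 2*(-269)*(-1923) = 3774617 - 1*1034574 = 3774617 - 1034574 = 2740043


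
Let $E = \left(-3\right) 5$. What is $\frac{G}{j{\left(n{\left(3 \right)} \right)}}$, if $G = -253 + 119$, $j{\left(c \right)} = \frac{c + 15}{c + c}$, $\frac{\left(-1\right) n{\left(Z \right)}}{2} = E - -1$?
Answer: $- \frac{7504}{43} \approx -174.51$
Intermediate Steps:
$E = -15$
$n{\left(Z \right)} = 28$ ($n{\left(Z \right)} = - 2 \left(-15 - -1\right) = - 2 \left(-15 + 1\right) = \left(-2\right) \left(-14\right) = 28$)
$j{\left(c \right)} = \frac{15 + c}{2 c}$
$G = -134$
$\frac{G}{j{\left(n{\left(3 \right)} \right)}} = - \frac{134}{\frac{1}{2} \cdot \frac{1}{28} \left(15 + 28\right)} = - \frac{134}{\frac{1}{2} \cdot \frac{1}{28} \cdot 43} = - \frac{134}{\frac{43}{56}} = \left(-134\right) \frac{56}{43} = - \frac{7504}{43}$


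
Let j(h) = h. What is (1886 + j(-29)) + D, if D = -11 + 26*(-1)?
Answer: 1820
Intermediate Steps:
D = -37 (D = -11 - 26 = -37)
(1886 + j(-29)) + D = (1886 - 29) - 37 = 1857 - 37 = 1820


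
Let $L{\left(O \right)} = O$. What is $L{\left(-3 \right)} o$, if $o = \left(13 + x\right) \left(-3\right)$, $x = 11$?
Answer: $216$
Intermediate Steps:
$o = -72$ ($o = \left(13 + 11\right) \left(-3\right) = 24 \left(-3\right) = -72$)
$L{\left(-3 \right)} o = \left(-3\right) \left(-72\right) = 216$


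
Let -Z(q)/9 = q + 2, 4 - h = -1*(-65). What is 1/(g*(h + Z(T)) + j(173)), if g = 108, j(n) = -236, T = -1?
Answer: -1/7796 ≈ -0.00012827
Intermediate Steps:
h = -61 (h = 4 - (-1)*(-65) = 4 - 1*65 = 4 - 65 = -61)
Z(q) = -18 - 9*q (Z(q) = -9*(q + 2) = -9*(2 + q) = -18 - 9*q)
1/(g*(h + Z(T)) + j(173)) = 1/(108*(-61 + (-18 - 9*(-1))) - 236) = 1/(108*(-61 + (-18 + 9)) - 236) = 1/(108*(-61 - 9) - 236) = 1/(108*(-70) - 236) = 1/(-7560 - 236) = 1/(-7796) = -1/7796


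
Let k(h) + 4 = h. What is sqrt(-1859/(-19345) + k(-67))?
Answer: 6*I*sqrt(737063845)/19345 ≈ 8.4204*I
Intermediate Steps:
k(h) = -4 + h
sqrt(-1859/(-19345) + k(-67)) = sqrt(-1859/(-19345) + (-4 - 67)) = sqrt(-1859*(-1/19345) - 71) = sqrt(1859/19345 - 71) = sqrt(-1371636/19345) = 6*I*sqrt(737063845)/19345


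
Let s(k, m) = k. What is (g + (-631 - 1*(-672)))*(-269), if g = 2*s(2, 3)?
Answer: -12105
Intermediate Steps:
g = 4 (g = 2*2 = 4)
(g + (-631 - 1*(-672)))*(-269) = (4 + (-631 - 1*(-672)))*(-269) = (4 + (-631 + 672))*(-269) = (4 + 41)*(-269) = 45*(-269) = -12105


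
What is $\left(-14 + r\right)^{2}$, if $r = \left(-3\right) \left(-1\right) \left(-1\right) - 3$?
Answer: $400$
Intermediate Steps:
$r = -6$ ($r = 3 \left(-1\right) - 3 = -3 - 3 = -6$)
$\left(-14 + r\right)^{2} = \left(-14 - 6\right)^{2} = \left(-20\right)^{2} = 400$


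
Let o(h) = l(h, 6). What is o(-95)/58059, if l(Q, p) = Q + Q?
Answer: -190/58059 ≈ -0.0032725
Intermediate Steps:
l(Q, p) = 2*Q
o(h) = 2*h
o(-95)/58059 = (2*(-95))/58059 = -190*1/58059 = -190/58059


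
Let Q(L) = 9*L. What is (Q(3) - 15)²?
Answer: 144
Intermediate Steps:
(Q(3) - 15)² = (9*3 - 15)² = (27 - 15)² = 12² = 144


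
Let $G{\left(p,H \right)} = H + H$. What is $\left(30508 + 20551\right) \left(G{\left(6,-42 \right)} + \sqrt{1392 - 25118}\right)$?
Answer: $-4288956 + 51059 i \sqrt{23726} \approx -4.289 \cdot 10^{6} + 7.8647 \cdot 10^{6} i$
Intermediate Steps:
$G{\left(p,H \right)} = 2 H$
$\left(30508 + 20551\right) \left(G{\left(6,-42 \right)} + \sqrt{1392 - 25118}\right) = \left(30508 + 20551\right) \left(2 \left(-42\right) + \sqrt{1392 - 25118}\right) = 51059 \left(-84 + \sqrt{-23726}\right) = 51059 \left(-84 + i \sqrt{23726}\right) = -4288956 + 51059 i \sqrt{23726}$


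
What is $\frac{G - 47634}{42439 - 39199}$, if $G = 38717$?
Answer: $- \frac{8917}{3240} \approx -2.7522$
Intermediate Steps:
$\frac{G - 47634}{42439 - 39199} = \frac{38717 - 47634}{42439 - 39199} = - \frac{8917}{3240}$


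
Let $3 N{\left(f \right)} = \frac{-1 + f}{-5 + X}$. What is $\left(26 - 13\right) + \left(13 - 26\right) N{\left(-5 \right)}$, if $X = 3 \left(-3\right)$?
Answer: $\frac{78}{7} \approx 11.143$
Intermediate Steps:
$X = -9$
$N{\left(f \right)} = \frac{1}{42} - \frac{f}{42}$ ($N{\left(f \right)} = \frac{\left(-1 + f\right) \frac{1}{-5 - 9}}{3} = \frac{\left(-1 + f\right) \frac{1}{-14}}{3} = \frac{\left(-1 + f\right) \left(- \frac{1}{14}\right)}{3} = \frac{\frac{1}{14} - \frac{f}{14}}{3} = \frac{1}{42} - \frac{f}{42}$)
$\left(26 - 13\right) + \left(13 - 26\right) N{\left(-5 \right)} = \left(26 - 13\right) + \left(13 - 26\right) \left(\frac{1}{42} - - \frac{5}{42}\right) = 13 + \left(13 - 26\right) \left(\frac{1}{42} + \frac{5}{42}\right) = 13 - \frac{13}{7} = \frac{78}{7}$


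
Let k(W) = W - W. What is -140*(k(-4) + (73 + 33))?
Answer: -14840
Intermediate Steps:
k(W) = 0
-140*(k(-4) + (73 + 33)) = -140*(0 + (73 + 33)) = -140*(0 + 106) = -140*106 = -14840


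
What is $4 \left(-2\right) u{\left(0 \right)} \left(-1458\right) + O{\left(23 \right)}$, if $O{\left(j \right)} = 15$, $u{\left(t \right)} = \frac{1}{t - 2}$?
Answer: $-5817$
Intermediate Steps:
$u{\left(t \right)} = \frac{1}{-2 + t}$
$4 \left(-2\right) u{\left(0 \right)} \left(-1458\right) + O{\left(23 \right)} = \frac{4 \left(-2\right)}{-2 + 0} \left(-1458\right) + 15 = - \frac{8}{-2} \left(-1458\right) + 15 = \left(-8\right) \left(- \frac{1}{2}\right) \left(-1458\right) + 15 = 4 \left(-1458\right) + 15 = -5832 + 15 = -5817$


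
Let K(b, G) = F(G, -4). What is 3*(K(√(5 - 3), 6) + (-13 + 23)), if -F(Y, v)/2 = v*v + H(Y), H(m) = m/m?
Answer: -72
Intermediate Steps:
H(m) = 1
F(Y, v) = -2 - 2*v² (F(Y, v) = -2*(v*v + 1) = -2*(v² + 1) = -2*(1 + v²) = -2 - 2*v²)
K(b, G) = -34 (K(b, G) = -2 - 2*(-4)² = -2 - 2*16 = -2 - 32 = -34)
3*(K(√(5 - 3), 6) + (-13 + 23)) = 3*(-34 + (-13 + 23)) = 3*(-34 + 10) = 3*(-24) = -72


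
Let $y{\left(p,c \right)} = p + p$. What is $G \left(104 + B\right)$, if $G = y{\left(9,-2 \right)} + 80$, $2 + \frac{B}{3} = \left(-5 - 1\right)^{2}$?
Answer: $20188$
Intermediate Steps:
$y{\left(p,c \right)} = 2 p$
$B = 102$ ($B = -6 + 3 \left(-5 - 1\right)^{2} = -6 + 3 \left(-6\right)^{2} = -6 + 3 \cdot 36 = -6 + 108 = 102$)
$G = 98$ ($G = 2 \cdot 9 + 80 = 18 + 80 = 98$)
$G \left(104 + B\right) = 98 \left(104 + 102\right) = 98 \cdot 206 = 20188$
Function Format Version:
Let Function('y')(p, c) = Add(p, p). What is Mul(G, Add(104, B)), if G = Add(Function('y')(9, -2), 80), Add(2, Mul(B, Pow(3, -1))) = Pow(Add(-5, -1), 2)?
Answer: 20188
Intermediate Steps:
Function('y')(p, c) = Mul(2, p)
B = 102 (B = Add(-6, Mul(3, Pow(Add(-5, -1), 2))) = Add(-6, Mul(3, Pow(-6, 2))) = Add(-6, Mul(3, 36)) = Add(-6, 108) = 102)
G = 98 (G = Add(Mul(2, 9), 80) = Add(18, 80) = 98)
Mul(G, Add(104, B)) = Mul(98, Add(104, 102)) = Mul(98, 206) = 20188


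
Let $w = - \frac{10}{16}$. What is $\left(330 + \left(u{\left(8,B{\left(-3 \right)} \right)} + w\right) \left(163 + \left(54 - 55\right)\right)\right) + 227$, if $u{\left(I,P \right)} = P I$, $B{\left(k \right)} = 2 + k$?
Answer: $- \frac{3361}{4} \approx -840.25$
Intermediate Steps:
$w = - \frac{5}{8}$ ($w = \left(-10\right) \frac{1}{16} = - \frac{5}{8} \approx -0.625$)
$u{\left(I,P \right)} = I P$
$\left(330 + \left(u{\left(8,B{\left(-3 \right)} \right)} + w\right) \left(163 + \left(54 - 55\right)\right)\right) + 227 = \left(330 + \left(8 \left(2 - 3\right) - \frac{5}{8}\right) \left(163 + \left(54 - 55\right)\right)\right) + 227 = \left(330 + \left(8 \left(-1\right) - \frac{5}{8}\right) \left(163 + \left(54 - 55\right)\right)\right) + 227 = \left(330 + \left(-8 - \frac{5}{8}\right) \left(163 - 1\right)\right) + 227 = \left(330 - \frac{5589}{4}\right) + 227 = - \frac{4269}{4} + 227 = - \frac{3361}{4}$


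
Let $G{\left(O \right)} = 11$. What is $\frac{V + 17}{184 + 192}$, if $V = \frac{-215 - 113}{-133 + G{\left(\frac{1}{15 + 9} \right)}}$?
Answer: $\frac{1201}{22936} \approx 0.052363$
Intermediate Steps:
$V = \frac{164}{61}$ ($V = \frac{-215 - 113}{-133 + 11} = - \frac{328}{-122} = \left(-328\right) \left(- \frac{1}{122}\right) = \frac{164}{61} \approx 2.6885$)
$\frac{V + 17}{184 + 192} = \frac{\frac{164}{61} + 17}{184 + 192} = \frac{1201}{61 \cdot 376} = \frac{1201}{61} \cdot \frac{1}{376} = \frac{1201}{22936}$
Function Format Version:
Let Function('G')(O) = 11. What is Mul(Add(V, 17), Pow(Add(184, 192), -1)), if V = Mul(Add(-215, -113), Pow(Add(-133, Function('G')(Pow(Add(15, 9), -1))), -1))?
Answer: Rational(1201, 22936) ≈ 0.052363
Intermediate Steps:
V = Rational(164, 61) (V = Mul(Add(-215, -113), Pow(Add(-133, 11), -1)) = Mul(-328, Pow(-122, -1)) = Mul(-328, Rational(-1, 122)) = Rational(164, 61) ≈ 2.6885)
Mul(Add(V, 17), Pow(Add(184, 192), -1)) = Mul(Add(Rational(164, 61), 17), Pow(Add(184, 192), -1)) = Mul(Rational(1201, 61), Pow(376, -1)) = Mul(Rational(1201, 61), Rational(1, 376)) = Rational(1201, 22936)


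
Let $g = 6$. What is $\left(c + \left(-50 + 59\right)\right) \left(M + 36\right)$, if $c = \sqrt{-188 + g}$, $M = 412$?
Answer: $4032 + 448 i \sqrt{182} \approx 4032.0 + 6043.9 i$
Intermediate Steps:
$c = i \sqrt{182}$ ($c = \sqrt{-188 + 6} = \sqrt{-182} = i \sqrt{182} \approx 13.491 i$)
$\left(c + \left(-50 + 59\right)\right) \left(M + 36\right) = \left(i \sqrt{182} + \left(-50 + 59\right)\right) \left(412 + 36\right) = \left(i \sqrt{182} + 9\right) 448 = \left(9 + i \sqrt{182}\right) 448 = 4032 + 448 i \sqrt{182}$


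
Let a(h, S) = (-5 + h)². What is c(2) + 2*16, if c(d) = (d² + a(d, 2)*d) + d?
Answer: 56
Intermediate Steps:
c(d) = d + d² + d*(-5 + d)² (c(d) = (d² + (-5 + d)²*d) + d = (d² + d*(-5 + d)²) + d = d + d² + d*(-5 + d)²)
c(2) + 2*16 = 2*(1 + 2 + (-5 + 2)²) + 2*16 = 2*(1 + 2 + (-3)²) + 32 = 2*(1 + 2 + 9) + 32 = 2*12 + 32 = 24 + 32 = 56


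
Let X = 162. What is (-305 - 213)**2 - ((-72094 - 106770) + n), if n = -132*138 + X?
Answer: 465242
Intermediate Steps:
n = -18054 (n = -132*138 + 162 = -18216 + 162 = -18054)
(-305 - 213)**2 - ((-72094 - 106770) + n) = (-305 - 213)**2 - ((-72094 - 106770) - 18054) = (-518)**2 - (-178864 - 18054) = 268324 - 1*(-196918) = 268324 + 196918 = 465242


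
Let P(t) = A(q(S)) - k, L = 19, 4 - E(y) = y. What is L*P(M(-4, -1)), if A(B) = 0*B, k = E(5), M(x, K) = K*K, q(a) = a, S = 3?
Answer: 19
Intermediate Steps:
M(x, K) = K**2
E(y) = 4 - y
k = -1 (k = 4 - 1*5 = 4 - 5 = -1)
A(B) = 0
P(t) = 1 (P(t) = 0 - 1*(-1) = 0 + 1 = 1)
L*P(M(-4, -1)) = 19*1 = 19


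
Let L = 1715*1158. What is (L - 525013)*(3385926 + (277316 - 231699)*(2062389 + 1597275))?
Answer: 243901334365073598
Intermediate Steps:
L = 1985970
(L - 525013)*(3385926 + (277316 - 231699)*(2062389 + 1597275)) = (1985970 - 525013)*(3385926 + (277316 - 231699)*(2062389 + 1597275)) = 1460957*(3385926 + 45617*3659664) = 1460957*(3385926 + 166942892688) = 1460957*166946278614 = 243901334365073598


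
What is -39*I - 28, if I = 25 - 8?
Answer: -691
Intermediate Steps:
I = 17
-39*I - 28 = -39*17 - 28 = -663 - 28 = -691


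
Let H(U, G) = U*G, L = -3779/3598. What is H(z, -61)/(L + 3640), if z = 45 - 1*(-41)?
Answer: -438956/304487 ≈ -1.4416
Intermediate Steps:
L = -3779/3598 (L = -3779*1/3598 = -3779/3598 ≈ -1.0503)
z = 86 (z = 45 + 41 = 86)
H(U, G) = G*U
H(z, -61)/(L + 3640) = (-61*86)/(-3779/3598 + 3640) = -5246/13092941/3598 = -5246*3598/13092941 = -438956/304487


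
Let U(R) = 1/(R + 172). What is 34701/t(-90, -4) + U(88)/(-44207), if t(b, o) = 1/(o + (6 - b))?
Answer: 36693928399439/11493820 ≈ 3.1925e+6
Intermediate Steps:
U(R) = 1/(172 + R)
t(b, o) = 1/(6 + o - b)
34701/t(-90, -4) + U(88)/(-44207) = 34701/(1/(6 - 4 - 1*(-90))) + 1/((172 + 88)*(-44207)) = 34701/(1/(6 - 4 + 90)) - 1/44207/260 = 34701/(1/92) + (1/260)*(-1/44207) = 34701/(1/92) - 1/11493820 = 34701*92 - 1/11493820 = 3192492 - 1/11493820 = 36693928399439/11493820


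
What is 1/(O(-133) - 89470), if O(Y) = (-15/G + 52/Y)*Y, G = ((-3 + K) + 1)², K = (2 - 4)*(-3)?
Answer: -16/1428693 ≈ -1.1199e-5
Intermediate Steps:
K = 6 (K = -2*(-3) = 6)
G = 16 (G = ((-3 + 6) + 1)² = (3 + 1)² = 4² = 16)
O(Y) = Y*(-15/16 + 52/Y) (O(Y) = (-15/16 + 52/Y)*Y = Y*(-15/16 + 52/Y))
1/(O(-133) - 89470) = 1/((52 - 15/16*(-133)) - 89470) = 1/((52 + 1995/16) - 89470) = 1/(2827/16 - 89470) = 1/(-1428693/16) = -16/1428693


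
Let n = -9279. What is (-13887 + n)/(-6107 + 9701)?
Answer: -3861/599 ≈ -6.4457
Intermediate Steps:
(-13887 + n)/(-6107 + 9701) = (-13887 - 9279)/(-6107 + 9701) = -23166/3594 = -23166*1/3594 = -3861/599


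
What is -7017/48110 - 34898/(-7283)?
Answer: 1627837969/350385130 ≈ 4.6459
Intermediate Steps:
-7017/48110 - 34898/(-7283) = -7017*1/48110 - 34898*(-1/7283) = -7017/48110 + 34898/7283 = 1627837969/350385130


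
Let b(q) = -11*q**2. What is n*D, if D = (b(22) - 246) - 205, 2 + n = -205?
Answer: 1195425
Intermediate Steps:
n = -207 (n = -2 - 205 = -207)
D = -5775 (D = (-11*22**2 - 246) - 205 = (-11*484 - 246) - 205 = (-5324 - 246) - 205 = -5570 - 205 = -5775)
n*D = -207*(-5775) = 1195425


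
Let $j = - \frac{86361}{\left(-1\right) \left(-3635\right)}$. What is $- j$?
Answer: $\frac{86361}{3635} \approx 23.758$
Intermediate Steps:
$j = - \frac{86361}{3635} \approx -23.758$
$- j = \left(-1\right) \left(- \frac{86361}{3635}\right) = \frac{86361}{3635}$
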